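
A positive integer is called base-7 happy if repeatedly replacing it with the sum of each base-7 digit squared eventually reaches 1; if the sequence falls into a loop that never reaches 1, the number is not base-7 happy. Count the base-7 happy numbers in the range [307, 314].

307: 307 → 73 → 19 → 29 → 17 → 13 → 37 → 29  (repeats 29)
308: 308 → 40 → 50 → 2 → 4 → 16 → 8 → 2  (repeats 2)
309: 309 → 41 → 61 → 27 → 45 → 45  (repeats 45)
310: 310 → 44 → 40 → 50 → 2 → 4 → 16 → 8 → 2  (repeats 2)
311: 311 → 49 → 1  (reaches 1)
312: 312 → 56 → 2 → 4 → 16 → 8 → 2  (repeats 2)
313: 313 → 65 → 9 → 5 → 25 → 25  (repeats 25)
314: 314 → 76 → 46 → 52 → 10 → 10  (repeats 10)
base-7 happy: 311

1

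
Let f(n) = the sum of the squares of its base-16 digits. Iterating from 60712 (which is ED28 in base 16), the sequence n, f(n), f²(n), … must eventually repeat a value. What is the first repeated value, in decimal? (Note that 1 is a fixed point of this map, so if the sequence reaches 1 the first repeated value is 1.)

60712 = (14,13,2,8)_16 → 14² + 13² + 2² + 8² = 196 + 169 + 4 + 64 = 433
433 = (1,11,1)_16 → 1² + 11² + 1² = 1 + 121 + 1 = 123
123 = (7,11)_16 → 7² + 11² = 49 + 121 = 170
170 = (10,10)_16 → 10² + 10² = 100 + 100 = 200
200 = (12,8)_16 → 12² + 8² = 144 + 64 = 208
208 = (13,0)_16 → 13² + 0² = 169 + 0 = 169
169 = (10,9)_16 → 10² + 9² = 100 + 81 = 181
181 = (11,5)_16 → 11² + 5² = 121 + 25 = 146
146 = (9,2)_16 → 9² + 2² = 81 + 4 = 85
85 = (5,5)_16 → 5² + 5² = 25 + 25 = 50
50 = (3,2)_16 → 3² + 2² = 9 + 4 = 13
13 = (13)_16 → 13² = 169  — 169 already appeared earlier.

169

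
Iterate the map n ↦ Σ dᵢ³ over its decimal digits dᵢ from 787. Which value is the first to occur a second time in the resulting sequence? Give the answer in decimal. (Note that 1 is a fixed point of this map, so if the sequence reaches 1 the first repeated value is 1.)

787 → 7³ + 8³ + 7³ = 343 + 512 + 343 = 1198
1198 → 1³ + 1³ + 9³ + 8³ = 1 + 1 + 729 + 512 = 1243
1243 → 1³ + 2³ + 4³ + 3³ = 1 + 8 + 64 + 27 = 100
100 → 1³ + 0³ + 0³ = 1 + 0 + 0 = 1  — reached the fixed point 1.
1 → 1, so 1 is the first repeated value.

1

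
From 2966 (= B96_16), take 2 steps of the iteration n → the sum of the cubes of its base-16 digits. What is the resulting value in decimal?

2966 = (11,9,6)_16 → 11³ + 9³ + 6³ = 2276
2276 = (8,14,4)_16 → 8³ + 14³ + 4³ = 3320

3320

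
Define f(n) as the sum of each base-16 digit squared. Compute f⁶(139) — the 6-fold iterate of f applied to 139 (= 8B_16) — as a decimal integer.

200

139 = (8,11)_16 → 8² + 11² = 64 + 121 = 185
185 = (11,9)_16 → 11² + 9² = 121 + 81 = 202
202 = (12,10)_16 → 12² + 10² = 144 + 100 = 244
244 = (15,4)_16 → 15² + 4² = 225 + 16 = 241
241 = (15,1)_16 → 15² + 1² = 225 + 1 = 226
226 = (14,2)_16 → 14² + 2² = 196 + 4 = 200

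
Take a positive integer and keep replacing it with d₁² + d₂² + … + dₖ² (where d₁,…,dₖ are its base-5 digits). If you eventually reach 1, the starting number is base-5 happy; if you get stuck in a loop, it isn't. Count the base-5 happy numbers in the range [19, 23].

19: 19 → 25 → 1  (reaches 1)
20: 20 → 16 → 10 → 4 → 16  (repeats 16)
21: 21 → 17 → 13 → 13  (repeats 13)
22: 22 → 20 → 16 → 10 → 4 → 16  (repeats 16)
23: 23 → 25 → 1  (reaches 1)
base-5 happy: 19, 23

2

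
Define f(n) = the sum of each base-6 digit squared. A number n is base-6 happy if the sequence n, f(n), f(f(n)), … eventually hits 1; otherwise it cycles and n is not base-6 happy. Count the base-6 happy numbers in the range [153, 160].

1

153: 153 → 26 → 20 → 13 → 5 → 25 → 17 → 29 → 41 → 26  (repeats 26)
154: 154 → 33 → 34 → 41 → 26 → 20 → 13 → 5 → 25 → 17 → 29 → 41  (repeats 41)
155: 155 → 42 → 2 → 4 → 16 → 20 → 13 → 5 → 25 → 17 → 29 → 41 → 26 → 20  (repeats 20)
156: 156 → 20 → 13 → 5 → 25 → 17 → 29 → 41 → 26 → 20  (repeats 20)
157: 157 → 21 → 18 → 9 → 10 → 17 → 29 → 41 → 26 → 20 → 13 → 5 → 25 → 17  (repeats 17)
158: 158 → 24 → 16 → 20 → 13 → 5 → 25 → 17 → 29 → 41 → 26 → 20  (repeats 20)
159: 159 → 29 → 41 → 26 → 20 → 13 → 5 → 25 → 17 → 29  (repeats 29)
160: 160 → 36 → 1  (reaches 1)
base-6 happy: 160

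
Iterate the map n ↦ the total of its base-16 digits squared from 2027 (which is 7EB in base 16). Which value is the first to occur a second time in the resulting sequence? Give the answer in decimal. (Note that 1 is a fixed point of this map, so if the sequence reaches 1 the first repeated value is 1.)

1

2027 = (7,14,11)_16 → 7² + 14² + 11² = 366
366 = (1,6,14)_16 → 1² + 6² + 14² = 233
233 = (14,9)_16 → 14² + 9² = 277
277 = (1,1,5)_16 → 1² + 1² + 5² = 27
27 = (1,11)_16 → 1² + 11² = 122
122 = (7,10)_16 → 7² + 10² = 149
149 = (9,5)_16 → 9² + 5² = 106
106 = (6,10)_16 → 6² + 10² = 136
136 = (8,8)_16 → 8² + 8² = 128
128 = (8,0)_16 → 8² + 0² = 64
64 = (4,0)_16 → 4² + 0² = 16
16 = (1,0)_16 → 1² + 0² = 1  — reached the fixed point 1.
1 → 1, so 1 is the first repeated value.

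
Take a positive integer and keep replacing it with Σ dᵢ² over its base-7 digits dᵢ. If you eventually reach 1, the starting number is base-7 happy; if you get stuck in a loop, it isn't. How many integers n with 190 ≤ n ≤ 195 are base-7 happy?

190: 190 → 46 → 52 → 10 → 10  (repeats 10)
191: 191 → 49 → 1  (reaches 1)
192: 192 → 54 → 26 → 34 → 52 → 10 → 10  (repeats 10)
193: 193 → 61 → 27 → 45 → 45  (repeats 45)
194: 194 → 70 → 10 → 10  (repeats 10)
195: 195 → 81 → 33 → 41 → 61 → 27 → 45 → 45  (repeats 45)
base-7 happy: 191

1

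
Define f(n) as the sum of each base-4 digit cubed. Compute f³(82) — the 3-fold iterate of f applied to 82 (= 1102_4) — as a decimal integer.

82 = (1,1,0,2)_4 → 1³ + 1³ + 0³ + 2³ = 1 + 1 + 0 + 8 = 10
10 = (2,2)_4 → 2³ + 2³ = 8 + 8 = 16
16 = (1,0,0)_4 → 1³ + 0³ + 0³ = 1 + 0 + 0 = 1

1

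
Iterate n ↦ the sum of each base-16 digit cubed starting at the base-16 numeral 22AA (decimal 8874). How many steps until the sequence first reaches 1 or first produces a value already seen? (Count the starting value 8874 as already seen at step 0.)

8874 = (2,2,10,10)_16 → 2016
2016 = (7,14,0)_16 → 3087
3087 = (12,0,15)_16 → 5103
5103 = (1,3,14,15)_16 → 6147
6147 = (1,8,0,3)_16 → 540
540 = (2,1,12)_16 → 1737
1737 = (6,12,9)_16 → 2673
2673 = (10,7,1)_16 → 1344
1344 = (5,4,0)_16 → 189
189 = (11,13)_16 → 3528
3528 = (13,12,8)_16 → 4437
4437 = (1,1,5,5)_16 → 252
252 = (15,12)_16 → 5103  — 5103 repeats.
That took 13 steps.

13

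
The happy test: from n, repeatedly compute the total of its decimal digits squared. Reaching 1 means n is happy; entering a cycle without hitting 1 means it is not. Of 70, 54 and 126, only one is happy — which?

70

70: 70 → 49 → 97 → 130 → 10 → 1  — reaches 1 (happy)
54: 54 → 41 → 17 → 50 → 25 → 29 → 85 → 89 → 145 → 42 → 20 → 4 → 16 → 37 → 58 → 89  — repeats 89 (not happy)
126: 126 → 41 → 17 → 50 → 25 → 29 → 85 → 89 → 145 → 42 → 20 → 4 → 16 → 37 → 58 → 89  — repeats 89 (not happy)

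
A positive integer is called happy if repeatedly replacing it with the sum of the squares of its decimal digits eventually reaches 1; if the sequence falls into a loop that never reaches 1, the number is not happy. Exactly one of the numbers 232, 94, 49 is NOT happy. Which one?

232: 232 → 17 → 50 → 25 → 29 → 85 → 89 → 145 → 42 → 20 → 4 → 16 → 37 → 58 → 89  — repeats 89 (not happy)
94: 94 → 97 → 130 → 10 → 1  — reaches 1 (happy)
49: 49 → 97 → 130 → 10 → 1  — reaches 1 (happy)

232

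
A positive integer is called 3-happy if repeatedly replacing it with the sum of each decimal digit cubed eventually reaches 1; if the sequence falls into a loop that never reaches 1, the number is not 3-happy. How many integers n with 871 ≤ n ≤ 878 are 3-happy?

871: 871 → 856 → 853 → 664 → 496 → 1009 → 730 → 370 → 370  — not 3-happy
872: 872 → 863 → 755 → 593 → 881 → 1025 → 134 → 92 → 737 → 713 → 371 → 371  — not 3-happy
873: 873 → 882 → 1032 → 36 → 243 → 99 → 1458 → 702 → 351 → 153 → 153  — not 3-happy
874: 874 → 919 → 1459 → 919  — not 3-happy
875: 875 → 980 → 1241 → 74 → 407 → 407  — not 3-happy
876: 876 → 1071 → 345 → 216 → 225 → 141 → 66 → 432 → 99 → 1458 → 702 → 351 → 153 → 153  — not 3-happy
877: 877 → 1198 → 1243 → 100 → 1  — 3-happy
878: 878 → 1367 → 587 → 980 → 1241 → 74 → 407 → 407  — not 3-happy
3-happy: 877

1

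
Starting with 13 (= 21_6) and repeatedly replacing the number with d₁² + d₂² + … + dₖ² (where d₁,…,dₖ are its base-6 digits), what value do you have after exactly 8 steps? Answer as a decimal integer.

13 = (2,1)_6 → 2² + 1² = 5
5 = (5)_6 → 5² = 25
25 = (4,1)_6 → 4² + 1² = 17
17 = (2,5)_6 → 2² + 5² = 29
29 = (4,5)_6 → 4² + 5² = 41
41 = (1,0,5)_6 → 1² + 0² + 5² = 26
26 = (4,2)_6 → 4² + 2² = 20
20 = (3,2)_6 → 3² + 2² = 13

13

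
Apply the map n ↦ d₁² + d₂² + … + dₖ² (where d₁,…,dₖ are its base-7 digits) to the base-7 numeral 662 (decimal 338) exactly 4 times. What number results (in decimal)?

10

338 = (6,6,2)_7 → 6² + 6² + 2² = 36 + 36 + 4 = 76
76 = (1,3,6)_7 → 1² + 3² + 6² = 1 + 9 + 36 = 46
46 = (6,4)_7 → 6² + 4² = 36 + 16 = 52
52 = (1,0,3)_7 → 1² + 0² + 3² = 1 + 0 + 9 = 10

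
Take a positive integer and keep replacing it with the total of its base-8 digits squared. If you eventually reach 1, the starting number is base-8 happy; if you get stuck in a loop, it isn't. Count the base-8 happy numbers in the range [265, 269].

265: 265 → 18 → 8 → 1  (reaches 1)
266: 266 → 21 → 29 → 34 → 20 → 20  (repeats 20)
267: 267 → 26 → 13 → 26  (repeats 26)
268: 268 → 33 → 17 → 5 → 25 → 10 → 5  (repeats 5)
269: 269 → 42 → 29 → 34 → 20 → 20  (repeats 20)
base-8 happy: 265

1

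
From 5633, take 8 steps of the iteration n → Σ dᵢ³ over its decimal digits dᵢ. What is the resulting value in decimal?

371

5633 → 5³ + 6³ + 3³ + 3³ = 395
395 → 3³ + 9³ + 5³ = 881
881 → 8³ + 8³ + 1³ = 1025
1025 → 1³ + 0³ + 2³ + 5³ = 134
134 → 1³ + 3³ + 4³ = 92
92 → 9³ + 2³ = 737
737 → 7³ + 3³ + 7³ = 713
713 → 7³ + 1³ + 3³ = 371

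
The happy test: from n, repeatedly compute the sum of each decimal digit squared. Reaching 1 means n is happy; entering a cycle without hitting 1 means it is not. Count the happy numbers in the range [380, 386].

380: 380 → 73 → 58 → 89 → 145 → 42 → 20 → 4 → 16 → 37 → 58  — not happy
381: 381 → 74 → 65 → 61 → 37 → 58 → 89 → 145 → 42 → 20 → 4 → 16 → 37  — not happy
382: 382 → 77 → 98 → 145 → 42 → 20 → 4 → 16 → 37 → 58 → 89 → 145  — not happy
383: 383 → 82 → 68 → 100 → 1  — happy
384: 384 → 89 → 145 → 42 → 20 → 4 → 16 → 37 → 58 → 89  — not happy
385: 385 → 98 → 145 → 42 → 20 → 4 → 16 → 37 → 58 → 89 → 145  — not happy
386: 386 → 109 → 82 → 68 → 100 → 1  — happy
happy: 383, 386

2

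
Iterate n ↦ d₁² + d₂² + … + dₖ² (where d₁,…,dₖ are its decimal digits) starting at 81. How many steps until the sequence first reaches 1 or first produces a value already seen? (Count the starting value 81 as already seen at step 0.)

11

81 → 8² + 1² = 65
65 → 6² + 5² = 61
61 → 6² + 1² = 37
37 → 3² + 7² = 58
58 → 5² + 8² = 89
89 → 8² + 9² = 145
145 → 1² + 4² + 5² = 42
42 → 4² + 2² = 20
20 → 2² + 0² = 4
4 → 4² = 16
16 → 1² + 6² = 37  — 37 repeats.
That took 11 steps.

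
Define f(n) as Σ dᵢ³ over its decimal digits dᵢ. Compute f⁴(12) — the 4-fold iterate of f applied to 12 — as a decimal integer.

12 → 1³ + 2³ = 9
9 → 9³ = 729
729 → 7³ + 2³ + 9³ = 1080
1080 → 1³ + 0³ + 8³ + 0³ = 513

513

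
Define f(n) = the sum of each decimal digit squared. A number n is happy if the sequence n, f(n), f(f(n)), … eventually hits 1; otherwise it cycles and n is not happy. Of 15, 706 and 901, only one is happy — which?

15: 15 → 26 → 40 → 16 → 37 → 58 → 89 → 145 → 42 → 20 → 4 → 16  — repeats 16 (not happy)
706: 706 → 85 → 89 → 145 → 42 → 20 → 4 → 16 → 37 → 58 → 89  — repeats 89 (not happy)
901: 901 → 82 → 68 → 100 → 1  — reaches 1 (happy)

901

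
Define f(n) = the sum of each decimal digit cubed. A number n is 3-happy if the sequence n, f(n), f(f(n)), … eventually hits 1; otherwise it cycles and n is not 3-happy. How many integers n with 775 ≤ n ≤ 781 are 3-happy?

1

775: 775 → 811 → 514 → 190 → 730 → 370 → 370  — not 3-happy
776: 776 → 902 → 737 → 713 → 371 → 371  — not 3-happy
777: 777 → 1029 → 738 → 882 → 1032 → 36 → 243 → 99 → 1458 → 702 → 351 → 153 → 153  — not 3-happy
778: 778 → 1198 → 1243 → 100 → 1  — 3-happy
779: 779 → 1415 → 191 → 731 → 371 → 371  — not 3-happy
780: 780 → 855 → 762 → 567 → 684 → 792 → 1080 → 513 → 153 → 153  — not 3-happy
781: 781 → 856 → 853 → 664 → 496 → 1009 → 730 → 370 → 370  — not 3-happy
3-happy: 778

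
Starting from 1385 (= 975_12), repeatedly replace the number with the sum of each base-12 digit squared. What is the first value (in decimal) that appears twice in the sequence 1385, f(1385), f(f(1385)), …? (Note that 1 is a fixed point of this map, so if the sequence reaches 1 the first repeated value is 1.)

1385 = (9,7,5)_12 → 9² + 7² + 5² = 81 + 49 + 25 = 155
155 = (1,0,11)_12 → 1² + 0² + 11² = 1 + 0 + 121 = 122
122 = (10,2)_12 → 10² + 2² = 100 + 4 = 104
104 = (8,8)_12 → 8² + 8² = 64 + 64 = 128
128 = (10,8)_12 → 10² + 8² = 100 + 64 = 164
164 = (1,1,8)_12 → 1² + 1² + 8² = 1 + 1 + 64 = 66
66 = (5,6)_12 → 5² + 6² = 25 + 36 = 61
61 = (5,1)_12 → 5² + 1² = 25 + 1 = 26
26 = (2,2)_12 → 2² + 2² = 4 + 4 = 8
8 = (8)_12 → 8² = 64
64 = (5,4)_12 → 5² + 4² = 25 + 16 = 41
41 = (3,5)_12 → 3² + 5² = 9 + 25 = 34
34 = (2,10)_12 → 2² + 10² = 4 + 100 = 104  — 104 already appeared earlier.

104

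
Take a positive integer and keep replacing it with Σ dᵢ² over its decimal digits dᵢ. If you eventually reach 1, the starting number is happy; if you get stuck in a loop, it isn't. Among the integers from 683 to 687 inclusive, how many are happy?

1

683: 683 → 109 → 82 → 68 → 100 → 1  (reaches 1)
684: 684 → 116 → 38 → 73 → 58 → 89 → 145 → 42 → 20 → 4 → 16 → 37 → 58  (repeats 58)
685: 685 → 125 → 30 → 9 → 81 → 65 → 61 → 37 → 58 → 89 → 145 → 42 → 20 → 4 → 16 → 37  (repeats 37)
686: 686 → 136 → 46 → 52 → 29 → 85 → 89 → 145 → 42 → 20 → 4 → 16 → 37 → 58 → 89  (repeats 89)
687: 687 → 149 → 98 → 145 → 42 → 20 → 4 → 16 → 37 → 58 → 89 → 145  (repeats 145)
happy: 683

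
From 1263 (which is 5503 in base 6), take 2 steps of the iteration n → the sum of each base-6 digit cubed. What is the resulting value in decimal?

67

1263 = (5,5,0,3)_6 → 5³ + 5³ + 0³ + 3³ = 125 + 125 + 0 + 27 = 277
277 = (1,1,4,1)_6 → 1³ + 1³ + 4³ + 1³ = 1 + 1 + 64 + 1 = 67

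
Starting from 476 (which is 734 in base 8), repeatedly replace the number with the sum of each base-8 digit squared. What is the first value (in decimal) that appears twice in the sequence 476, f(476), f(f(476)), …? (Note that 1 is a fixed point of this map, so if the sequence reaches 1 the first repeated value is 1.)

16

476 = (7,3,4)_8 → 7² + 3² + 4² = 49 + 9 + 16 = 74
74 = (1,1,2)_8 → 1² + 1² + 2² = 1 + 1 + 4 = 6
6 = (6)_8 → 6² = 36
36 = (4,4)_8 → 4² + 4² = 16 + 16 = 32
32 = (4,0)_8 → 4² + 0² = 16 + 0 = 16
16 = (2,0)_8 → 2² + 0² = 4 + 0 = 4
4 = (4)_8 → 4² = 16  — 16 already appeared earlier.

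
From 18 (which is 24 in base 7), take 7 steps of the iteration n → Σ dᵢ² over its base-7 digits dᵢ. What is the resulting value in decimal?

18 = (2,4)_7 → 2² + 4² = 20
20 = (2,6)_7 → 2² + 6² = 40
40 = (5,5)_7 → 5² + 5² = 50
50 = (1,0,1)_7 → 1² + 0² + 1² = 2
2 = (2)_7 → 2² = 4
4 = (4)_7 → 4² = 16
16 = (2,2)_7 → 2² + 2² = 8

8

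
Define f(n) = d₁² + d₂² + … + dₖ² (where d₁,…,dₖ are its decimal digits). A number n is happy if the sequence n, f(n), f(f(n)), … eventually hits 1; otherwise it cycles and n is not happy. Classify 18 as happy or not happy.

18 → 1² + 8² = 65
65 → 6² + 5² = 61
61 → 6² + 1² = 37
37 → 3² + 7² = 58
58 → 5² + 8² = 89
89 → 8² + 9² = 145
145 → 1² + 4² + 5² = 42
42 → 4² + 2² = 20
20 → 2² + 0² = 4
4 → 4² = 16
16 → 1² + 6² = 37  — 37 already seen; the sequence cycles without reaching 1.

not happy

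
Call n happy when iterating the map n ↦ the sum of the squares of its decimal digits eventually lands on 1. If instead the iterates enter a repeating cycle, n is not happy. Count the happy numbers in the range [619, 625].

619: 619 → 118 → 66 → 72 → 53 → 34 → 25 → 29 → 85 → 89 → 145 → 42 → 20 → 4 → 16 → 37 → 58 → 89  — not happy
620: 620 → 40 → 16 → 37 → 58 → 89 → 145 → 42 → 20 → 4 → 16  — not happy
621: 621 → 41 → 17 → 50 → 25 → 29 → 85 → 89 → 145 → 42 → 20 → 4 → 16 → 37 → 58 → 89  — not happy
622: 622 → 44 → 32 → 13 → 10 → 1  — happy
623: 623 → 49 → 97 → 130 → 10 → 1  — happy
624: 624 → 56 → 61 → 37 → 58 → 89 → 145 → 42 → 20 → 4 → 16 → 37  — not happy
625: 625 → 65 → 61 → 37 → 58 → 89 → 145 → 42 → 20 → 4 → 16 → 37  — not happy
happy: 622, 623

2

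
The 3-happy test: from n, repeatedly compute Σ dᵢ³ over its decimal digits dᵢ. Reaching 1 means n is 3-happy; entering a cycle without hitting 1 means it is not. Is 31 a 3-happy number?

31 → 3³ + 1³ = 27 + 1 = 28
28 → 2³ + 8³ = 8 + 512 = 520
520 → 5³ + 2³ + 0³ = 125 + 8 + 0 = 133
133 → 1³ + 3³ + 3³ = 1 + 27 + 27 = 55
55 → 5³ + 5³ = 125 + 125 = 250
250 → 2³ + 5³ + 0³ = 8 + 125 + 0 = 133  — 133 already seen; the sequence cycles without reaching 1.

not 3-happy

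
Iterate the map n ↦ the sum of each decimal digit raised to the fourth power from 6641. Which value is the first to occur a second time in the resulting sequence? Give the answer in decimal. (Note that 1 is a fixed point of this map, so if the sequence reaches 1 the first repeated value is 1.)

13139

6641 → 6⁴ + 6⁴ + 4⁴ + 1⁴ = 2849
2849 → 2⁴ + 8⁴ + 4⁴ + 9⁴ = 10929
10929 → 1⁴ + 0⁴ + 9⁴ + 2⁴ + 9⁴ = 13139
13139 → 1⁴ + 3⁴ + 1⁴ + 3⁴ + 9⁴ = 6725
6725 → 6⁴ + 7⁴ + 2⁴ + 5⁴ = 4338
4338 → 4⁴ + 3⁴ + 3⁴ + 8⁴ = 4514
4514 → 4⁴ + 5⁴ + 1⁴ + 4⁴ = 1138
1138 → 1⁴ + 1⁴ + 3⁴ + 8⁴ = 4179
4179 → 4⁴ + 1⁴ + 7⁴ + 9⁴ = 9219
9219 → 9⁴ + 2⁴ + 1⁴ + 9⁴ = 13139  — 13139 already appeared earlier.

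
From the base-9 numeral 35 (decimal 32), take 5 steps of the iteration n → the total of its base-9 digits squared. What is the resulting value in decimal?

68

32 = (3,5)_9 → 3² + 5² = 9 + 25 = 34
34 = (3,7)_9 → 3² + 7² = 9 + 49 = 58
58 = (6,4)_9 → 6² + 4² = 36 + 16 = 52
52 = (5,7)_9 → 5² + 7² = 25 + 49 = 74
74 = (8,2)_9 → 8² + 2² = 64 + 4 = 68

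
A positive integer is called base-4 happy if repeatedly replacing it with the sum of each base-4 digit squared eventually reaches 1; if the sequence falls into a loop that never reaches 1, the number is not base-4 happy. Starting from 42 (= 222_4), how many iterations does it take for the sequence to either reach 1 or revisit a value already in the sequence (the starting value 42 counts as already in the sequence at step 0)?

6

42 = (2,2,2)_4 → 2² + 2² + 2² = 12
12 = (3,0)_4 → 3² + 0² = 9
9 = (2,1)_4 → 2² + 1² = 5
5 = (1,1)_4 → 1² + 1² = 2
2 = (2)_4 → 2² = 4
4 = (1,0)_4 → 1² + 0² = 1  — reached 1.
That took 6 steps.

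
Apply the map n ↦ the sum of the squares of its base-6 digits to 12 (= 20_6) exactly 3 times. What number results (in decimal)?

12 = (2,0)_6 → 2² + 0² = 4 + 0 = 4
4 = (4)_6 → 4² = 16
16 = (2,4)_6 → 2² + 4² = 4 + 16 = 20

20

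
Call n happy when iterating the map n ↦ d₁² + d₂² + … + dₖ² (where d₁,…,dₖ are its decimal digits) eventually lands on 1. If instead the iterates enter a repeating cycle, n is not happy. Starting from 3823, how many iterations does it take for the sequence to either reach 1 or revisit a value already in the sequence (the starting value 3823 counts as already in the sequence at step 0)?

3823 → 3² + 8² + 2² + 3² = 9 + 64 + 4 + 9 = 86
86 → 8² + 6² = 64 + 36 = 100
100 → 1² + 0² + 0² = 1 + 0 + 0 = 1  — reached 1.
That took 3 steps.

3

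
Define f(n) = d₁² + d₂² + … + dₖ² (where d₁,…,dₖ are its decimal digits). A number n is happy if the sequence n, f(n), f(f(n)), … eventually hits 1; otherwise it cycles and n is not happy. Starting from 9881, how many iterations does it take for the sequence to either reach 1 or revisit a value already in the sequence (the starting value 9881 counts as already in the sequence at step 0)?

9881 → 9² + 8² + 8² + 1² = 210
210 → 2² + 1² + 0² = 5
5 → 5² = 25
25 → 2² + 5² = 29
29 → 2² + 9² = 85
85 → 8² + 5² = 89
89 → 8² + 9² = 145
145 → 1² + 4² + 5² = 42
42 → 4² + 2² = 20
20 → 2² + 0² = 4
4 → 4² = 16
16 → 1² + 6² = 37
37 → 3² + 7² = 58
58 → 5² + 8² = 89  — 89 repeats.
That took 14 steps.

14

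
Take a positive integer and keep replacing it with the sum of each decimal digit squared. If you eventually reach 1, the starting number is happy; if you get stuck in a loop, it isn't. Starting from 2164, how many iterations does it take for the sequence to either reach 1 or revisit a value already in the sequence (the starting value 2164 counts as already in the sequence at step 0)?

2164 → 57
57 → 74
74 → 65
65 → 61
61 → 37
37 → 58
58 → 89
89 → 145
145 → 42
42 → 20
20 → 4
4 → 16
16 → 37  — 37 repeats.
That took 13 steps.

13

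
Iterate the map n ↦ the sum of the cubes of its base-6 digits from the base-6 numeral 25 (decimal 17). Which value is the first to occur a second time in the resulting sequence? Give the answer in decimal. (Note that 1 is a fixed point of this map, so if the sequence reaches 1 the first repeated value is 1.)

1

17 = (2,5)_6 → 2³ + 5³ = 133
133 = (3,4,1)_6 → 3³ + 4³ + 1³ = 92
92 = (2,3,2)_6 → 2³ + 3³ + 2³ = 43
43 = (1,1,1)_6 → 1³ + 1³ + 1³ = 3
3 = (3)_6 → 3³ = 27
27 = (4,3)_6 → 4³ + 3³ = 91
91 = (2,3,1)_6 → 2³ + 3³ + 1³ = 36
36 = (1,0,0)_6 → 1³ + 0³ + 0³ = 1  — reached the fixed point 1.
1 → 1, so 1 is the first repeated value.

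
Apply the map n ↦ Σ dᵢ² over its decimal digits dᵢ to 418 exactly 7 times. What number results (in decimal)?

418 → 4² + 1² + 8² = 81
81 → 8² + 1² = 65
65 → 6² + 5² = 61
61 → 6² + 1² = 37
37 → 3² + 7² = 58
58 → 5² + 8² = 89
89 → 8² + 9² = 145

145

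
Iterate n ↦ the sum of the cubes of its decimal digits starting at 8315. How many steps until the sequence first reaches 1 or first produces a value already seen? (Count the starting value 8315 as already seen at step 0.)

8315 → 8³ + 3³ + 1³ + 5³ = 512 + 27 + 1 + 125 = 665
665 → 6³ + 6³ + 5³ = 216 + 216 + 125 = 557
557 → 5³ + 5³ + 7³ = 125 + 125 + 343 = 593
593 → 5³ + 9³ + 3³ = 125 + 729 + 27 = 881
881 → 8³ + 8³ + 1³ = 512 + 512 + 1 = 1025
1025 → 1³ + 0³ + 2³ + 5³ = 1 + 0 + 8 + 125 = 134
134 → 1³ + 3³ + 4³ = 1 + 27 + 64 = 92
92 → 9³ + 2³ = 729 + 8 = 737
737 → 7³ + 3³ + 7³ = 343 + 27 + 343 = 713
713 → 7³ + 1³ + 3³ = 343 + 1 + 27 = 371
371 → 3³ + 7³ + 1³ = 27 + 343 + 1 = 371  — 371 repeats.
That took 11 steps.

11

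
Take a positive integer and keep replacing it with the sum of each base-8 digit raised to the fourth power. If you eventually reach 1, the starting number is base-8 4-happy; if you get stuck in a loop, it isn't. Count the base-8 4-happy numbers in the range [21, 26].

1

21: 21 → 641 → 18 → 32 → 256 → 256  — not base-8 4-happy
22: 22 → 1312 → 528 → 17 → 17  — not base-8 4-happy
23: 23 → 2417 → 2178 → 288 → 512 → 1  — base-8 4-happy
24: 24 → 81 → 18 → 32 → 256 → 256  — not base-8 4-happy
25: 25 → 82 → 33 → 257 → 257  — not base-8 4-happy
26: 26 → 97 → 258 → 272 → 272  — not base-8 4-happy
base-8 4-happy: 23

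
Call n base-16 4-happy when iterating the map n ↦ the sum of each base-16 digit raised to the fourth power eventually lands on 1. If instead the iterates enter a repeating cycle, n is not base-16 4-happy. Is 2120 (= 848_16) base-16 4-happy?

base-16 4-happy

2120 = (8,4,8)_16 → 8⁴ + 4⁴ + 8⁴ = 8448
8448 = (2,1,0,0)_16 → 2⁴ + 1⁴ + 0⁴ + 0⁴ = 17
17 = (1,1)_16 → 1⁴ + 1⁴ = 2
2 = (2)_16 → 2⁴ = 16
16 = (1,0)_16 → 1⁴ + 0⁴ = 1  — reached 1.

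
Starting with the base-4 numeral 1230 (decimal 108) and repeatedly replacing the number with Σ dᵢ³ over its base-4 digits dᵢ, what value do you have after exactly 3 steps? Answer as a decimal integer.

108 = (1,2,3,0)_4 → 1³ + 2³ + 3³ + 0³ = 1 + 8 + 27 + 0 = 36
36 = (2,1,0)_4 → 2³ + 1³ + 0³ = 8 + 1 + 0 = 9
9 = (2,1)_4 → 2³ + 1³ = 8 + 1 = 9

9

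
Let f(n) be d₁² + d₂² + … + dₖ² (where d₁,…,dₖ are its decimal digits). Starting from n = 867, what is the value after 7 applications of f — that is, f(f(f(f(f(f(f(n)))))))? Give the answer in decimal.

867 → 8² + 6² + 7² = 149
149 → 1² + 4² + 9² = 98
98 → 9² + 8² = 145
145 → 1² + 4² + 5² = 42
42 → 4² + 2² = 20
20 → 2² + 0² = 4
4 → 4² = 16

16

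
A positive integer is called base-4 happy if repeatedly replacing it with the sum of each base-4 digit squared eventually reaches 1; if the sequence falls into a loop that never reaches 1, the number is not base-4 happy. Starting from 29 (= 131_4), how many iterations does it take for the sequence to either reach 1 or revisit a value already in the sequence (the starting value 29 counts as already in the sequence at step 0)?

6

29 = (1,3,1)_4 → 1² + 3² + 1² = 11
11 = (2,3)_4 → 2² + 3² = 13
13 = (3,1)_4 → 3² + 1² = 10
10 = (2,2)_4 → 2² + 2² = 8
8 = (2,0)_4 → 2² + 0² = 4
4 = (1,0)_4 → 1² + 0² = 1  — reached 1.
That took 6 steps.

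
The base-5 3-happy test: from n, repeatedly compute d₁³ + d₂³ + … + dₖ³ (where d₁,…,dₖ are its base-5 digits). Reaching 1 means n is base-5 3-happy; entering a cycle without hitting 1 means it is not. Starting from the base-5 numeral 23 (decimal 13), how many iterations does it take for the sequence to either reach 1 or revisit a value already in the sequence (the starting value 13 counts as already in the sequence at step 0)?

4

13 = (2,3)_5 → 2³ + 3³ = 35
35 = (1,2,0)_5 → 1³ + 2³ + 0³ = 9
9 = (1,4)_5 → 1³ + 4³ = 65
65 = (2,3,0)_5 → 2³ + 3³ + 0³ = 35  — 35 repeats.
That took 4 steps.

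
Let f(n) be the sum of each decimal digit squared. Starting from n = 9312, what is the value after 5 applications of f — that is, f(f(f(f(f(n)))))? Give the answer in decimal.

89

9312 → 9² + 3² + 1² + 2² = 81 + 9 + 1 + 4 = 95
95 → 9² + 5² = 81 + 25 = 106
106 → 1² + 0² + 6² = 1 + 0 + 36 = 37
37 → 3² + 7² = 9 + 49 = 58
58 → 5² + 8² = 25 + 64 = 89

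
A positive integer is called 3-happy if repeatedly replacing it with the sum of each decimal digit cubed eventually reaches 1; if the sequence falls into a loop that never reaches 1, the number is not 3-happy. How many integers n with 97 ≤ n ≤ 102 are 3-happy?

97: 97 → 1072 → 352 → 160 → 217 → 352  — not 3-happy
98: 98 → 1241 → 74 → 407 → 407  — not 3-happy
99: 99 → 1458 → 702 → 351 → 153 → 153  — not 3-happy
100: 100 → 1  — 3-happy
101: 101 → 2 → 8 → 512 → 134 → 92 → 737 → 713 → 371 → 371  — not 3-happy
102: 102 → 9 → 729 → 1080 → 513 → 153 → 153  — not 3-happy
3-happy: 100

1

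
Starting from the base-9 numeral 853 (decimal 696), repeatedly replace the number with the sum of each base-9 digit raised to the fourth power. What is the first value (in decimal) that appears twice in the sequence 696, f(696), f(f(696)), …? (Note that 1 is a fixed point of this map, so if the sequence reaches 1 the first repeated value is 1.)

696 = (8,5,3)_9 → 8⁴ + 5⁴ + 3⁴ = 4802
4802 = (6,5,2,5)_9 → 6⁴ + 5⁴ + 2⁴ + 5⁴ = 2562
2562 = (3,4,5,6)_9 → 3⁴ + 4⁴ + 5⁴ + 6⁴ = 2258
2258 = (3,0,7,8)_9 → 3⁴ + 0⁴ + 7⁴ + 8⁴ = 6578
6578 = (1,0,0,1,8)_9 → 1⁴ + 0⁴ + 0⁴ + 1⁴ + 8⁴ = 4098
4098 = (5,5,5,3)_9 → 5⁴ + 5⁴ + 5⁴ + 3⁴ = 1956
1956 = (2,6,1,3)_9 → 2⁴ + 6⁴ + 1⁴ + 3⁴ = 1394
1394 = (1,8,1,8)_9 → 1⁴ + 8⁴ + 1⁴ + 8⁴ = 8194
8194 = (1,2,2,1,4)_9 → 1⁴ + 2⁴ + 2⁴ + 1⁴ + 4⁴ = 290
290 = (3,5,2)_9 → 3⁴ + 5⁴ + 2⁴ = 722
722 = (8,8,2)_9 → 8⁴ + 8⁴ + 2⁴ = 8208
8208 = (1,2,2,3,0)_9 → 1⁴ + 2⁴ + 2⁴ + 3⁴ + 0⁴ = 114
114 = (1,3,6)_9 → 1⁴ + 3⁴ + 6⁴ = 1378
1378 = (1,8,0,1)_9 → 1⁴ + 8⁴ + 0⁴ + 1⁴ = 4098  — 4098 already appeared earlier.

4098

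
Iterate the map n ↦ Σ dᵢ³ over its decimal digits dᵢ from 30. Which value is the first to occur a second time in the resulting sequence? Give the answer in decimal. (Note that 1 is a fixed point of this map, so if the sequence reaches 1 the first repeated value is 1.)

153

30 → 27
27 → 351
351 → 153
153 → 153  — 153 already appeared earlier.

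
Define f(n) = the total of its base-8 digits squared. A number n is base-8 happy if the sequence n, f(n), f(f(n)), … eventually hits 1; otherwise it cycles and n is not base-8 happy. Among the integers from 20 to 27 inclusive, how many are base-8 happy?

20: 20 → 20  — not base-8 happy
21: 21 → 29 → 34 → 20 → 20  — not base-8 happy
22: 22 → 40 → 25 → 10 → 5 → 25  — not base-8 happy
23: 23 → 53 → 61 → 74 → 6 → 36 → 32 → 16 → 4 → 16  — not base-8 happy
24: 24 → 9 → 2 → 4 → 16 → 4  — not base-8 happy
25: 25 → 10 → 5 → 25  — not base-8 happy
26: 26 → 13 → 26  — not base-8 happy
27: 27 → 18 → 8 → 1  — base-8 happy
base-8 happy: 27

1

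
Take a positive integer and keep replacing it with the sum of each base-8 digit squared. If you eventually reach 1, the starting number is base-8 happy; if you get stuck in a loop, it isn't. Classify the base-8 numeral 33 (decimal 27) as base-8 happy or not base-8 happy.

27 = (3,3)_8 → 3² + 3² = 18
18 = (2,2)_8 → 2² + 2² = 8
8 = (1,0)_8 → 1² + 0² = 1  — reached 1.

base-8 happy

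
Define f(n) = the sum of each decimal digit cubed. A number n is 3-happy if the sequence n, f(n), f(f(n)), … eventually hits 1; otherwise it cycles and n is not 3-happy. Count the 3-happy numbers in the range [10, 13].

10: 10 → 1  — 3-happy
11: 11 → 2 → 8 → 512 → 134 → 92 → 737 → 713 → 371 → 371  — not 3-happy
12: 12 → 9 → 729 → 1080 → 513 → 153 → 153  — not 3-happy
13: 13 → 28 → 520 → 133 → 55 → 250 → 133  — not 3-happy
3-happy: 10

1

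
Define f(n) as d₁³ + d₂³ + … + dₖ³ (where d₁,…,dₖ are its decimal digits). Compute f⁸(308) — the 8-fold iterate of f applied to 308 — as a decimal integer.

371

308 → 3³ + 0³ + 8³ = 27 + 0 + 512 = 539
539 → 5³ + 3³ + 9³ = 125 + 27 + 729 = 881
881 → 8³ + 8³ + 1³ = 512 + 512 + 1 = 1025
1025 → 1³ + 0³ + 2³ + 5³ = 1 + 0 + 8 + 125 = 134
134 → 1³ + 3³ + 4³ = 1 + 27 + 64 = 92
92 → 9³ + 2³ = 729 + 8 = 737
737 → 7³ + 3³ + 7³ = 343 + 27 + 343 = 713
713 → 7³ + 1³ + 3³ = 343 + 1 + 27 = 371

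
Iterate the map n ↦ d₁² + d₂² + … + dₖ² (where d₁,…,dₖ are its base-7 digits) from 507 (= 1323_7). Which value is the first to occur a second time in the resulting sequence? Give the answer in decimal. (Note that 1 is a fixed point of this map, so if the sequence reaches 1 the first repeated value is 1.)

507 = (1,3,2,3)_7 → 1² + 3² + 2² + 3² = 23
23 = (3,2)_7 → 3² + 2² = 13
13 = (1,6)_7 → 1² + 6² = 37
37 = (5,2)_7 → 5² + 2² = 29
29 = (4,1)_7 → 4² + 1² = 17
17 = (2,3)_7 → 2² + 3² = 13  — 13 already appeared earlier.

13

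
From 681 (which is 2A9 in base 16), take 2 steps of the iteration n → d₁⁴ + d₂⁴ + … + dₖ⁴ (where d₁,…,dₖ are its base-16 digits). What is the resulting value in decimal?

681 = (2,10,9)_16 → 2⁴ + 10⁴ + 9⁴ = 16577
16577 = (4,0,12,1)_16 → 4⁴ + 0⁴ + 12⁴ + 1⁴ = 20993

20993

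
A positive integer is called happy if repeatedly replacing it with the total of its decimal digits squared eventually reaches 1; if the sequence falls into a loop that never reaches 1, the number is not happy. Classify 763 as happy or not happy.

happy

763 → 7² + 6² + 3² = 49 + 36 + 9 = 94
94 → 9² + 4² = 81 + 16 = 97
97 → 9² + 7² = 81 + 49 = 130
130 → 1² + 3² + 0² = 1 + 9 + 0 = 10
10 → 1² + 0² = 1 + 0 = 1  — reached 1.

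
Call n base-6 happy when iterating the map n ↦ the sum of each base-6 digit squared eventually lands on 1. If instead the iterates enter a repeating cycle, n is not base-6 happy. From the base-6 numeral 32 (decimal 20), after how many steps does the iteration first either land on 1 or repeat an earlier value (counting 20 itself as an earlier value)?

20 = (3,2)_6 → 13
13 = (2,1)_6 → 5
5 = (5)_6 → 25
25 = (4,1)_6 → 17
17 = (2,5)_6 → 29
29 = (4,5)_6 → 41
41 = (1,0,5)_6 → 26
26 = (4,2)_6 → 20  — 20 repeats.
That took 8 steps.

8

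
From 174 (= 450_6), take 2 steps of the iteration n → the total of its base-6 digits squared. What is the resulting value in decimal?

26

174 = (4,5,0)_6 → 41
41 = (1,0,5)_6 → 26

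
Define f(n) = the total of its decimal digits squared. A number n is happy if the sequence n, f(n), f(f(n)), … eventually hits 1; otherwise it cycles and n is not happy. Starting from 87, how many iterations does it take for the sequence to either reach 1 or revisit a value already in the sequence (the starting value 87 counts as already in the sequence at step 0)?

12

87 → 113
113 → 11
11 → 2
2 → 4
4 → 16
16 → 37
37 → 58
58 → 89
89 → 145
145 → 42
42 → 20
20 → 4  — 4 repeats.
That took 12 steps.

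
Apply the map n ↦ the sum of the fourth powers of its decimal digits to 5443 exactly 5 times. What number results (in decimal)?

5443 → 1218
1218 → 4114
4114 → 514
514 → 882
882 → 8208

8208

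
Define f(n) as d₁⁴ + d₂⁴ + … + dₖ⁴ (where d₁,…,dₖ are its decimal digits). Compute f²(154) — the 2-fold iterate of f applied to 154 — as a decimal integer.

8208

154 → 1⁴ + 5⁴ + 4⁴ = 1 + 625 + 256 = 882
882 → 8⁴ + 8⁴ + 2⁴ = 4096 + 4096 + 16 = 8208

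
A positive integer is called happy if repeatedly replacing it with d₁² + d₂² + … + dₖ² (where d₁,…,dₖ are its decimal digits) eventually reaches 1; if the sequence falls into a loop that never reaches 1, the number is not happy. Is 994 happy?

not happy

994 → 9² + 9² + 4² = 81 + 81 + 16 = 178
178 → 1² + 7² + 8² = 1 + 49 + 64 = 114
114 → 1² + 1² + 4² = 1 + 1 + 16 = 18
18 → 1² + 8² = 1 + 64 = 65
65 → 6² + 5² = 36 + 25 = 61
61 → 6² + 1² = 36 + 1 = 37
37 → 3² + 7² = 9 + 49 = 58
58 → 5² + 8² = 25 + 64 = 89
89 → 8² + 9² = 64 + 81 = 145
145 → 1² + 4² + 5² = 1 + 16 + 25 = 42
42 → 4² + 2² = 16 + 4 = 20
20 → 2² + 0² = 4 + 0 = 4
4 → 4² = 16
16 → 1² + 6² = 1 + 36 = 37  — 37 already seen; the sequence cycles without reaching 1.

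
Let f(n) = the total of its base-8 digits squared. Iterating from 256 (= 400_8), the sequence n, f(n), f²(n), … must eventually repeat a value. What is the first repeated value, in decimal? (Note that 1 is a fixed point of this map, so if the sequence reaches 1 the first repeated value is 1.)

256 = (4,0,0)_8 → 4² + 0² + 0² = 16 + 0 + 0 = 16
16 = (2,0)_8 → 2² + 0² = 4 + 0 = 4
4 = (4)_8 → 4² = 16  — 16 already appeared earlier.

16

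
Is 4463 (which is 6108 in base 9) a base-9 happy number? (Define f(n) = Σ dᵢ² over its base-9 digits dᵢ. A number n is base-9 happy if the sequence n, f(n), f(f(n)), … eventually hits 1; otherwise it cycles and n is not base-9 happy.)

base-9 happy

4463 = (6,1,0,8)_9 → 6² + 1² + 0² + 8² = 101
101 = (1,2,2)_9 → 1² + 2² + 2² = 9
9 = (1,0)_9 → 1² + 0² = 1  — reached 1.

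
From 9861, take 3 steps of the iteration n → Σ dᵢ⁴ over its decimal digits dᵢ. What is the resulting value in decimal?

9861 → 9⁴ + 8⁴ + 6⁴ + 1⁴ = 11954
11954 → 1⁴ + 1⁴ + 9⁴ + 5⁴ + 4⁴ = 7444
7444 → 7⁴ + 4⁴ + 4⁴ + 4⁴ = 3169

3169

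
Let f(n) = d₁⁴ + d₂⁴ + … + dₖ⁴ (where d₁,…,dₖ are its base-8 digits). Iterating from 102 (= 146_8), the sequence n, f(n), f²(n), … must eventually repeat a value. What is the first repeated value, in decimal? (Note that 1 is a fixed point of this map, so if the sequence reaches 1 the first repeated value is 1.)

102 = (1,4,6)_8 → 1⁴ + 4⁴ + 6⁴ = 1 + 256 + 1296 = 1553
1553 = (3,0,2,1)_8 → 3⁴ + 0⁴ + 2⁴ + 1⁴ = 81 + 0 + 16 + 1 = 98
98 = (1,4,2)_8 → 1⁴ + 4⁴ + 2⁴ = 1 + 256 + 16 = 273
273 = (4,2,1)_8 → 4⁴ + 2⁴ + 1⁴ = 256 + 16 + 1 = 273  — 273 already appeared earlier.

273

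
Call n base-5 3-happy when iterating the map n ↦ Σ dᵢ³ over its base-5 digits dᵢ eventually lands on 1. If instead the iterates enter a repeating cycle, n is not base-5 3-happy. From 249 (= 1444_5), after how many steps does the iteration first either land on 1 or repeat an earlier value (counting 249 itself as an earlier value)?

8

249 = (1,4,4,4)_5 → 1³ + 4³ + 4³ + 4³ = 1 + 64 + 64 + 64 = 193
193 = (1,2,3,3)_5 → 1³ + 2³ + 3³ + 3³ = 1 + 8 + 27 + 27 = 63
63 = (2,2,3)_5 → 2³ + 2³ + 3³ = 8 + 8 + 27 = 43
43 = (1,3,3)_5 → 1³ + 3³ + 3³ = 1 + 27 + 27 = 55
55 = (2,1,0)_5 → 2³ + 1³ + 0³ = 8 + 1 + 0 = 9
9 = (1,4)_5 → 1³ + 4³ = 1 + 64 = 65
65 = (2,3,0)_5 → 2³ + 3³ + 0³ = 8 + 27 + 0 = 35
35 = (1,2,0)_5 → 1³ + 2³ + 0³ = 1 + 8 + 0 = 9  — 9 repeats.
That took 8 steps.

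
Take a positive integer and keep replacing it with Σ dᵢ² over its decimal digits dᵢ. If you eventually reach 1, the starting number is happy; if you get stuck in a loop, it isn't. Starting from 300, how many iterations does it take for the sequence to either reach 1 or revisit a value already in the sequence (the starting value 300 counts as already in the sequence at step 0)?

300 → 3² + 0² + 0² = 9 + 0 + 0 = 9
9 → 9² = 81
81 → 8² + 1² = 64 + 1 = 65
65 → 6² + 5² = 36 + 25 = 61
61 → 6² + 1² = 36 + 1 = 37
37 → 3² + 7² = 9 + 49 = 58
58 → 5² + 8² = 25 + 64 = 89
89 → 8² + 9² = 64 + 81 = 145
145 → 1² + 4² + 5² = 1 + 16 + 25 = 42
42 → 4² + 2² = 16 + 4 = 20
20 → 2² + 0² = 4 + 0 = 4
4 → 4² = 16
16 → 1² + 6² = 1 + 36 = 37  — 37 repeats.
That took 13 steps.

13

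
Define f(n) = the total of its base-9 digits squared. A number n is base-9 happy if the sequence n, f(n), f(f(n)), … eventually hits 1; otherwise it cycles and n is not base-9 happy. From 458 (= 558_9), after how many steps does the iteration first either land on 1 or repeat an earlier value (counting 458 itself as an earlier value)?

458 = (5,5,8)_9 → 5² + 5² + 8² = 25 + 25 + 64 = 114
114 = (1,3,6)_9 → 1² + 3² + 6² = 1 + 9 + 36 = 46
46 = (5,1)_9 → 5² + 1² = 25 + 1 = 26
26 = (2,8)_9 → 2² + 8² = 4 + 64 = 68
68 = (7,5)_9 → 7² + 5² = 49 + 25 = 74
74 = (8,2)_9 → 8² + 2² = 64 + 4 = 68  — 68 repeats.
That took 6 steps.

6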